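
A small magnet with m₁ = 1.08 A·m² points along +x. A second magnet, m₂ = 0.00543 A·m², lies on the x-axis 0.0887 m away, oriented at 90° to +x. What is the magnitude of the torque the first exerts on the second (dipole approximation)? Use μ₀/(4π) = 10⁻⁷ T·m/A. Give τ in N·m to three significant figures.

Dipole B is on the axis of dipole A, so B₁ there is axial: B₁ = (μ₀/4π)·2m₁/r³ along +x.
B₁ = 2(10⁻⁷)(1.08)/(0.0887)³ = 3.095×10⁻⁴ T.
τ = m₂ B₁ sinθ.
τ = (0.00543)(3.095×10⁻⁴)·sin90° = 1.681×10⁻⁶ N·m.

τ ≈ 1.68×10⁻⁶ N·m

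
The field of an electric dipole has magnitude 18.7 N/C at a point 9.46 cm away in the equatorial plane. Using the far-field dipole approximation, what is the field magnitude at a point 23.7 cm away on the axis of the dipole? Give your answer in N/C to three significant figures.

Dipole fields scale as 1/r³ in the far field.
The axial field is twice the equatorial field at the same r, so the geometry factor is 2/1.
E₂ = E₁ · (2/1) · (r₁/r₂)³ = 18.7 · 2 · (9.46/23.7)³.
(r₁/r₂)³ = (0.3992)³ = 0.0636.
E₂ ≈ 2.378 N/C.

E ≈ 2.38 N/C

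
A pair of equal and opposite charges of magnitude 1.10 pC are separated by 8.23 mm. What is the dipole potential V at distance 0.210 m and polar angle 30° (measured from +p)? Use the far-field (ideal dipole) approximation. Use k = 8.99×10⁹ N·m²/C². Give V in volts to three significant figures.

Dipole moment p = qd = (1.10×10⁻¹² C)(0.00823 m) = 9.053×10⁻¹⁵ C·m.
The dipole potential is V = kp cosθ / r².
V = (8.99×10⁹)(9.053×10⁻¹⁵)·cos30° / (0.210)² = 0.001598 V.

V ≈ 0.00160 V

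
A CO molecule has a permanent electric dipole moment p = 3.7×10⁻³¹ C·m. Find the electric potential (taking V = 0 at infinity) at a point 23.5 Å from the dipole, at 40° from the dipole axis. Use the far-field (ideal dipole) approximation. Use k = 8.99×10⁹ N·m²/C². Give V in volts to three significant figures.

The dipole potential is V = kp cosθ / r².
V = (8.99×10⁹)(3.70×10⁻³¹)·cos40° / (2.35×10⁻⁹)² = 4.614×10⁻⁴ V.

V ≈ 4.61×10⁻⁴ V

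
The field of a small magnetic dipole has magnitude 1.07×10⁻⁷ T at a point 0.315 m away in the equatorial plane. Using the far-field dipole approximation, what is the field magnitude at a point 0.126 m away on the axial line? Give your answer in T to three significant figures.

B ≈ 3.34×10⁻⁶ T

Dipole fields scale as 1/r³ in the far field.
The axial field is twice the equatorial field at the same r, so the geometry factor is 2/1.
B₂ = B₁ · (2/1) · (r₁/r₂)³ = 1.07×10⁻⁷ · 2 · (0.315/0.126)³.
(r₁/r₂)³ = (2.5)³ = 15.62.
B₂ ≈ 3.344×10⁻⁶ T.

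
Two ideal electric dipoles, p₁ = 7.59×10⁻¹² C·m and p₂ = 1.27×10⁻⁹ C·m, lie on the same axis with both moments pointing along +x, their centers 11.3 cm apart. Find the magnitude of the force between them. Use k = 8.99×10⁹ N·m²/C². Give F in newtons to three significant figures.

On-axis field of dipole 1 at distance r: E = 2kp₁/r³. Force on dipole 2 is F = p₂·dE/dr (gradient along axis).
dE/dr = −6kp₁/r⁴, so |F| = 6kp₁p₂/r⁴ (attractive for aligned moments).
F = 6(8.99×10⁹)(7.59×10⁻¹²)(1.27×10⁻⁹)/(0.113)⁴ = 3.189×10⁻⁶ N.

F ≈ 3.19×10⁻⁶ N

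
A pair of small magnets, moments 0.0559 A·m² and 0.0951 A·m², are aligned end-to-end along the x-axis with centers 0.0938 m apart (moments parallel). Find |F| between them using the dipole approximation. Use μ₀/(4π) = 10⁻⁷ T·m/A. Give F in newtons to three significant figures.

On-axis B of dipole 1: B = (μ₀/4π)·2m₁/r³. Force on dipole 2: F = m₂·dB/dr.
dB/dr = −(μ₀/4π)·6m₁/r⁴, so |F| = (μ₀/4π)·6m₁m₂/r⁴.
F = 6(10⁻⁷)(0.0559)(0.0951)/(0.0938)⁴ = 4.120×10⁻⁵ N.

F ≈ 4.12×10⁻⁵ N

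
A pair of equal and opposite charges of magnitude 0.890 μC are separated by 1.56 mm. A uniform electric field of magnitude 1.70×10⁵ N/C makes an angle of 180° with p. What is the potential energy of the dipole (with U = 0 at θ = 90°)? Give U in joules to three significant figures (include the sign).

Dipole moment p = qd = (8.90×10⁻⁷ C)(0.00156 m) = 1.388×10⁻⁹ C·m.
U = −p·E = −pE cosθ.
U = −(1.388×10⁻⁹)(1.70×10⁵)·cos180° = 2.360×10⁻⁴ J.

U ≈ 2.36×10⁻⁴ J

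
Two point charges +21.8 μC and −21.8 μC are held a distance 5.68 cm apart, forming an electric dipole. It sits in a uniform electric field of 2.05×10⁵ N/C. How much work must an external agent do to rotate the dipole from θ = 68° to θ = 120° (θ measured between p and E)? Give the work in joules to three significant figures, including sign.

W ≈ 0.222 J

Dipole moment p = qd = (2.18×10⁻⁵ C)(0.0568 m) = 1.238×10⁻⁶ C·m.
W_ext = ΔU = U(θ₂) − U(θ₁) = −pE cosθ₂ − (−pE cosθ₁) = pE(cosθ₁ − cosθ₂).
W = (1.238×10⁻⁶)(2.05×10⁵)·(cos68° − cos120°) = (0.2538)·(+0.8746) = 0.2220 J.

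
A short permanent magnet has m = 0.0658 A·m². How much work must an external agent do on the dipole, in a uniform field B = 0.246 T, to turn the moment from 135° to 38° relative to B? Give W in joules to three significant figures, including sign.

W_ext = ΔU = −mB cosθ₂ + mB cosθ₁ = mB(cosθ₁ − cosθ₂).
W = (0.0658)(0.246)·(cos135° − cos38°) = (0.01619)·(-1.4951) = -0.02420 J.

W ≈ -0.0242 J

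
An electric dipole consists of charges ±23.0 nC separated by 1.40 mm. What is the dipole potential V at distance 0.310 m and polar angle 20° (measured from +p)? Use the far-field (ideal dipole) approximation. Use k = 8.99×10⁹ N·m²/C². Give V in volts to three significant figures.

Dipole moment p = qd = (2.30×10⁻⁸ C)(0.00140 m) = 3.22×10⁻¹¹ C·m.
The dipole potential is V = kp cosθ / r².
V = (8.99×10⁹)(3.22×10⁻¹¹)·cos20° / (0.310)² = 2.831 V.

V ≈ 2.83 V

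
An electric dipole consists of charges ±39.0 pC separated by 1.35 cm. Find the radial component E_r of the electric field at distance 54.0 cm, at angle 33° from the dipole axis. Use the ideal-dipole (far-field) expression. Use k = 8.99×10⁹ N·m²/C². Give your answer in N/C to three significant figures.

Dipole moment p = qd = (3.90×10⁻¹¹ C)(0.0135 m) = 5.265×10⁻¹³ C·m.
For a dipole, E_r = (2kp cosθ)/r³.
kp/r³ = (8.99×10⁹)(5.265×10⁻¹³)/(0.540)³ = 0.03006 N/C.
E_r = 2·0.03006·cos33° = 0.05042 N/C.

E_r ≈ 0.0504 N/C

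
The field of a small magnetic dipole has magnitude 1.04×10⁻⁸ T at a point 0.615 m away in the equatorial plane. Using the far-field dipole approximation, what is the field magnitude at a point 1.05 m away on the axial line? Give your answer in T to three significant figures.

Dipole fields scale as 1/r³ in the far field.
The axial field is twice the equatorial field at the same r, so the geometry factor is 2/1.
B₂ = B₁ · (2/1) · (r₁/r₂)³ = 1.04×10⁻⁸ · 2 · (0.615/1.05)³.
(r₁/r₂)³ = (0.5857)³ = 0.2009.
B₂ ≈ 4.179×10⁻⁹ T.

B ≈ 4.18×10⁻⁹ T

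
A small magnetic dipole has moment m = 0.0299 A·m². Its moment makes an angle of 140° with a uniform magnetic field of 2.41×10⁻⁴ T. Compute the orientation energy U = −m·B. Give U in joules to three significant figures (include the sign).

U ≈ 5.52×10⁻⁶ J

U = −m·B = −mB cosθ.
U = −(0.0299)(2.41×10⁻⁴)·cos140° = 5.520×10⁻⁶ J.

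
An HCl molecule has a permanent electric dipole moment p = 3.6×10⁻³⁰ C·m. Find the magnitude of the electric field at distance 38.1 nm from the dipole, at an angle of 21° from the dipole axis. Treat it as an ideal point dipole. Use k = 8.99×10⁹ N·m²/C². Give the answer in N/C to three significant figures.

E ≈ 1110 N/C

At angle θ the dipole field magnitude is E = (kp/r³)·√(1 + 3cos²θ).
kp/r³ = (8.99×10⁹)(3.60×10⁻³⁰) / (3.81×10⁻⁸)³ = 585.2 N/C.
√(1 + 3cos²21°) = √(1 + 3·0.8716) = √3.6147 ≈ 1.9012.
E ≈ 585.2 × 1.901 = 1113 N/C.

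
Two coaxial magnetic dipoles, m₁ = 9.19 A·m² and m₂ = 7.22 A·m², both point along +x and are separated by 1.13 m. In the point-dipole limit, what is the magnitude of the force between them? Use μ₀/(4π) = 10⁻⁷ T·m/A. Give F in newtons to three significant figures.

F ≈ 2.44×10⁻⁵ N

On-axis B of dipole 1: B = (μ₀/4π)·2m₁/r³. Force on dipole 2: F = m₂·dB/dr.
dB/dr = −(μ₀/4π)·6m₁/r⁴, so |F| = (μ₀/4π)·6m₁m₂/r⁴.
F = 6(10⁻⁷)(9.19)(7.22)/(1.13)⁴ = 2.442×10⁻⁵ N.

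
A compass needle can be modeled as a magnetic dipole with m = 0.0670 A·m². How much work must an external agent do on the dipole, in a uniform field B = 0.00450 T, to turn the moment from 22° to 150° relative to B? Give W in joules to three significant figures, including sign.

W ≈ 5.41×10⁻⁴ J

W_ext = ΔU = −mB cosθ₂ + mB cosθ₁ = mB(cosθ₁ − cosθ₂).
W = (0.0670)(0.00450)·(cos22° − cos150°) = (3.015×10⁻⁴)·(+1.7932) = 5.407×10⁻⁴ J.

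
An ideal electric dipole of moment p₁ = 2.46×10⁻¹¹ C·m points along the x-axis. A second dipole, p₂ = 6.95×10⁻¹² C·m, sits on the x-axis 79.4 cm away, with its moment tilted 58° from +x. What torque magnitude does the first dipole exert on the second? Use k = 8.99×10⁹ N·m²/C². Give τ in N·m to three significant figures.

The second dipole sits on the axis of the first, so the field there is axial: E₁ = 2kp₁/r³ along +x.
E₁ = 2(8.99×10⁹)(2.46×10⁻¹¹)/(0.794)³ = 0.8836 N/C.
Torque on the second dipole: τ = p₂ E₁ sinθ.
τ = (6.95×10⁻¹²)(0.8836)·sin58° = 5.208×10⁻¹² N·m.

τ ≈ 5.21×10⁻¹² N·m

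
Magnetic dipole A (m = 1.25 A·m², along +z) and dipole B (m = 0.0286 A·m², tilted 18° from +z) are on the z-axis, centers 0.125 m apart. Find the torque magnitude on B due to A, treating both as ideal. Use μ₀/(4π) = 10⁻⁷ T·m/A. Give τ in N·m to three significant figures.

Dipole B is on the axis of dipole A, so B₁ there is axial: B₁ = (μ₀/4π)·2m₁/r³ along +z.
B₁ = 2(10⁻⁷)(1.25)/(0.125)³ = 1.280×10⁻⁴ T.
τ = m₂ B₁ sinθ.
τ = (0.0286)(1.280×10⁻⁴)·sin18° = 1.131×10⁻⁶ N·m.

τ ≈ 1.13×10⁻⁶ N·m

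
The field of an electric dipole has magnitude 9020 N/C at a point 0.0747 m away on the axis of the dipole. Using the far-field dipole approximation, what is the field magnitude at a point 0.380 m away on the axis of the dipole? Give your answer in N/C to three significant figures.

Dipole fields scale as 1/r³ in the far field; the geometry is the same at both points.
E₂ = E₁ · (r₁/r₂)³ = 9020 · (0.0747/0.380)³.
(r₁/r₂)³ = (0.1966)³ = 0.007596.
E₂ ≈ 68.52 N/C.

E ≈ 68.5 N/C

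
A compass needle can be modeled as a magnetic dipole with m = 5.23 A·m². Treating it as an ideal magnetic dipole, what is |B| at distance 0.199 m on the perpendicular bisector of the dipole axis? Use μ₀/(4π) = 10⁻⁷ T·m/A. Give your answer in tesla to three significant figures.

B ≈ 6.64×10⁻⁵ T

In the equatorial plane B = (μ₀/4π)·m/r³ (half the axial value).
B = (10⁻⁷)·(5.23) / (0.199)³ = 6.637×10⁻⁵ T.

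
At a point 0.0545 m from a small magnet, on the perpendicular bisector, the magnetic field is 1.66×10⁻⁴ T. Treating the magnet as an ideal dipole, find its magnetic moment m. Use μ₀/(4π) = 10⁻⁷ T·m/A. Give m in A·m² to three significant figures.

In the equatorial plane B = (μ₀/4π)·m/r³, so m = Br³·4π/(μ₀).
m = (1.66×10⁻⁴)·(0.0545)³ / (10⁻⁷) = 0.2687 A·m².

m ≈ 0.269 A·m²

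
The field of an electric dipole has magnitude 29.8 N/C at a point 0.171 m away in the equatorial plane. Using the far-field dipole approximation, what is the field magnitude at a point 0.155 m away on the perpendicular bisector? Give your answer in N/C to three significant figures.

Dipole fields scale as 1/r³ in the far field; the geometry is the same at both points.
E₂ = E₁ · (r₁/r₂)³ = 29.8 · (0.171/0.155)³.
(r₁/r₂)³ = (1.103)³ = 1.343.
E₂ ≈ 40.01 N/C.

E ≈ 40.0 N/C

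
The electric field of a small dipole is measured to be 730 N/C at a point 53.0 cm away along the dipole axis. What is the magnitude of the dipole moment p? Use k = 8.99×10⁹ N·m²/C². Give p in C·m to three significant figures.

On axis E = 2kp/r³, so p = Er³/(2k).
p = (730)·(0.530)³ / (2·8.99×10⁹) = 6.045×10⁻⁹ C·m.

p ≈ 6.04×10⁻⁹ C·m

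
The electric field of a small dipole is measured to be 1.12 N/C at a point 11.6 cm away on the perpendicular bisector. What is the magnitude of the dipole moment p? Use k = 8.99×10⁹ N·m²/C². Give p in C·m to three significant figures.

p ≈ 1.94×10⁻¹³ C·m

In the equatorial plane E = kp/r³, so p = Er³/(k).
p = (1.12)·(0.116)³ / (8.99×10⁹) = 1.945×10⁻¹³ C·m.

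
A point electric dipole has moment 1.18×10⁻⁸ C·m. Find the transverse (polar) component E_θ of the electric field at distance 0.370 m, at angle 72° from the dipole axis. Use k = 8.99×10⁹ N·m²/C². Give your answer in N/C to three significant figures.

E_θ ≈ 1990 N/C

For a dipole, E_θ = (kp sinθ)/r³.
kp/r³ = (8.99×10⁹)(1.18×10⁻⁸)/(0.370)³ = 2094 N/C.
E_θ = 2094·sin72° = 1992 N/C.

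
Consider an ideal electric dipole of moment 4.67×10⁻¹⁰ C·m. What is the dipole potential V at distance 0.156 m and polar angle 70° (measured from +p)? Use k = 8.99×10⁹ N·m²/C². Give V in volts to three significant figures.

The dipole potential is V = kp cosθ / r².
V = (8.99×10⁹)(4.67×10⁻¹⁰)·cos70° / (0.156)² = 59.00 V.

V ≈ 59.0 V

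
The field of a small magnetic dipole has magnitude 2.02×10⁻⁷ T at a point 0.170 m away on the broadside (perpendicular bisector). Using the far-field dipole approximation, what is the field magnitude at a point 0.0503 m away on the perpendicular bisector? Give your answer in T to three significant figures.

Dipole fields scale as 1/r³ in the far field; the geometry is the same at both points.
B₂ = B₁ · (r₁/r₂)³ = 2.02×10⁻⁷ · (0.170/0.0503)³.
(r₁/r₂)³ = (3.38)³ = 38.6.
B₂ ≈ 7.798×10⁻⁶ T.

B ≈ 7.80×10⁻⁶ T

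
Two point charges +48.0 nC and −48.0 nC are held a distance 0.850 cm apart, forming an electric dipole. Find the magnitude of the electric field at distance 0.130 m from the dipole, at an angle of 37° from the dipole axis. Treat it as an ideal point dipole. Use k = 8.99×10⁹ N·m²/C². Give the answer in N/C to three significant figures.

E ≈ 2850 N/C

Dipole moment p = qd = (4.80×10⁻⁸ C)(0.00850 m) = 4.08×10⁻¹⁰ C·m.
At angle θ the dipole field magnitude is E = (kp/r³)·√(1 + 3cos²θ).
kp/r³ = (8.99×10⁹)(4.08×10⁻¹⁰) / (0.130)³ = 1670 N/C.
√(1 + 3cos²37°) = √(1 + 3·0.6378) = √2.9135 ≈ 1.7069.
E ≈ 1670 × 1.707 = 2850 N/C.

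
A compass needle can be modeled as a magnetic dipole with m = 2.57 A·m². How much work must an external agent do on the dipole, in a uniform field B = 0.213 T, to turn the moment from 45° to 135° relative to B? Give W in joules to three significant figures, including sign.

W ≈ 0.774 J

W_ext = ΔU = −mB cosθ₂ + mB cosθ₁ = mB(cosθ₁ − cosθ₂).
W = (2.57)(0.213)·(cos45° − cos135°) = (0.5474)·(+1.4142) = 0.7742 J.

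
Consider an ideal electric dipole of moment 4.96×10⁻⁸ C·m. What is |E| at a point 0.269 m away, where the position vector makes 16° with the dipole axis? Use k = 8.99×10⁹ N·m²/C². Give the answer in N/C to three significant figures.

E ≈ 4.45×10⁴ N/C

At angle θ the dipole field magnitude is E = (kp/r³)·√(1 + 3cos²θ).
kp/r³ = (8.99×10⁹)(4.96×10⁻⁸) / (0.269)³ = 2.291×10⁴ N/C.
√(1 + 3cos²16°) = √(1 + 3·0.9240) = √3.7721 ≈ 1.9422.
E ≈ 2.291×10⁴ × 1.942 = 4.449×10⁴ N/C.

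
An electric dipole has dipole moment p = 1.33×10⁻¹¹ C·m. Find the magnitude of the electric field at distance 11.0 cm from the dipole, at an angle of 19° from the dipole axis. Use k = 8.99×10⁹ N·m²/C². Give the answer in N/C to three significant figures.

E ≈ 172 N/C

At angle θ the dipole field magnitude is E = (kp/r³)·√(1 + 3cos²θ).
kp/r³ = (8.99×10⁹)(1.33×10⁻¹¹) / (0.110)³ = 89.83 N/C.
√(1 + 3cos²19°) = √(1 + 3·0.8940) = √3.6820 ≈ 1.9189.
E ≈ 89.83 × 1.919 = 172.4 N/C.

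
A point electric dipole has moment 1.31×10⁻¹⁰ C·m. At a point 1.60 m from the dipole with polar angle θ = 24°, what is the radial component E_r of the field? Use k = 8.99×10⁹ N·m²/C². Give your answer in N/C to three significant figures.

For a dipole, E_r = (2kp cosθ)/r³.
kp/r³ = (8.99×10⁹)(1.31×10⁻¹⁰)/(1.60)³ = 0.2875 N/C.
E_r = 2·0.2875·cos24° = 0.5253 N/C.

E_r ≈ 0.525 N/C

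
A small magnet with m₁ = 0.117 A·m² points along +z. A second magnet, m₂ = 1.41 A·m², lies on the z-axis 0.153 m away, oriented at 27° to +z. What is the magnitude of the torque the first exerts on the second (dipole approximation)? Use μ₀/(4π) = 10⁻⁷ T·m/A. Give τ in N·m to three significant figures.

τ ≈ 4.18×10⁻⁶ N·m

Dipole B is on the axis of dipole A, so B₁ there is axial: B₁ = (μ₀/4π)·2m₁/r³ along +z.
B₁ = 2(10⁻⁷)(0.117)/(0.153)³ = 6.533×10⁻⁶ T.
τ = m₂ B₁ sinθ.
τ = (1.41)(6.533×10⁻⁶)·sin27° = 4.182×10⁻⁶ N·m.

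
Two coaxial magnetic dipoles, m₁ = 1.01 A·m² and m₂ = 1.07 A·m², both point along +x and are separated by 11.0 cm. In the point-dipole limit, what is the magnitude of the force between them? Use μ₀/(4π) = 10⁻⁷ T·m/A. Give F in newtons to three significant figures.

F ≈ 0.00443 N

On-axis B of dipole 1: B = (μ₀/4π)·2m₁/r³. Force on dipole 2: F = m₂·dB/dr.
dB/dr = −(μ₀/4π)·6m₁/r⁴, so |F| = (μ₀/4π)·6m₁m₂/r⁴.
F = 6(10⁻⁷)(1.01)(1.07)/(0.110)⁴ = 0.004429 N.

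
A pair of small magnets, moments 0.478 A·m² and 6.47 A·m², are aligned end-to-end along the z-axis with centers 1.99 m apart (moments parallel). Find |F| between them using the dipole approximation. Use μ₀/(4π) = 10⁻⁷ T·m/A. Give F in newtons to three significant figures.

F ≈ 1.18×10⁻⁷ N

On-axis B of dipole 1: B = (μ₀/4π)·2m₁/r³. Force on dipole 2: F = m₂·dB/dr.
dB/dr = −(μ₀/4π)·6m₁/r⁴, so |F| = (μ₀/4π)·6m₁m₂/r⁴.
F = 6(10⁻⁷)(0.478)(6.47)/(1.99)⁴ = 1.183×10⁻⁷ N.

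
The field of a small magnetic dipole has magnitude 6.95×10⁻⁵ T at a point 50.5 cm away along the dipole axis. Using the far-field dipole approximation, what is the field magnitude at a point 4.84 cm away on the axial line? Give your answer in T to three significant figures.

Dipole fields scale as 1/r³ in the far field; the geometry is the same at both points.
B₂ = B₁ · (r₁/r₂)³ = 6.95×10⁻⁵ · (50.5/4.84)³.
(r₁/r₂)³ = (10.43)³ = 1136.
B₂ ≈ 0.07894 T.

B ≈ 0.0789 T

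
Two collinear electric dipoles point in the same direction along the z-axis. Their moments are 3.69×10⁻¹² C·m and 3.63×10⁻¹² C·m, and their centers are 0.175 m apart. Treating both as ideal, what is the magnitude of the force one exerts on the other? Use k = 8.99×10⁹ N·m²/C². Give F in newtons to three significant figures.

On-axis field of dipole 1 at distance r: E = 2kp₁/r³. Force on dipole 2 is F = p₂·dE/dr (gradient along axis).
dE/dr = −6kp₁/r⁴, so |F| = 6kp₁p₂/r⁴ (attractive for aligned moments).
F = 6(8.99×10⁹)(3.69×10⁻¹²)(3.63×10⁻¹²)/(0.175)⁴ = 7.704×10⁻¹⁰ N.

F ≈ 7.70×10⁻¹⁰ N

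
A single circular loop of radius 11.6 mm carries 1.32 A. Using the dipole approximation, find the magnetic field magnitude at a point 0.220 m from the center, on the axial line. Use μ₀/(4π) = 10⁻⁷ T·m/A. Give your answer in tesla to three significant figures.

B ≈ 1.05×10⁻⁸ T

Magnetic moment m = IA = Iπa² = (1.32)·π·(0.0116)² = 5.58×10⁻⁴ A·m².
On axis B = (μ₀/4π)·2m/r³.
B = 2·(10⁻⁷)·(5.58×10⁻⁴) / (0.220)³ = 1.048×10⁻⁸ T.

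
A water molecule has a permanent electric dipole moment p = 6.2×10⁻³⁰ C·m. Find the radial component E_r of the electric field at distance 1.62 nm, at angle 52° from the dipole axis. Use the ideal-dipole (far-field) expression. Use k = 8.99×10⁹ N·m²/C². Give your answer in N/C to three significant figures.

E_r ≈ 1.61×10⁷ N/C

For a dipole, E_r = (2kp cosθ)/r³.
kp/r³ = (8.99×10⁹)(6.20×10⁻³⁰)/(1.62×10⁻⁹)³ = 1.311×10⁷ N/C.
E_r = 2·1.311×10⁷·cos52° = 1.614×10⁷ N/C.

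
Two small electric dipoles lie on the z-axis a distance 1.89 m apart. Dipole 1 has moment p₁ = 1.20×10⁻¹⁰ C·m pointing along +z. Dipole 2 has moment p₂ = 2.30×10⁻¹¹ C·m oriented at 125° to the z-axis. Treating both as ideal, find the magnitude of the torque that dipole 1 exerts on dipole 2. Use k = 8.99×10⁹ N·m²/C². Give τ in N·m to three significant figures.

The second dipole sits on the axis of the first, so the field there is axial: E₁ = 2kp₁/r³ along +z.
E₁ = 2(8.99×10⁹)(1.20×10⁻¹⁰)/(1.89)³ = 0.3196 N/C.
Torque on the second dipole: τ = p₂ E₁ sinθ.
τ = (2.30×10⁻¹¹)(0.3196)·sin125° = 6.021×10⁻¹² N·m.

τ ≈ 6.02×10⁻¹² N·m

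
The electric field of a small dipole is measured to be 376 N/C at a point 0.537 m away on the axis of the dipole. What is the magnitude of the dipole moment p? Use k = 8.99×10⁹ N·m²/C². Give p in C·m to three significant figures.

On axis E = 2kp/r³, so p = Er³/(2k).
p = (376)·(0.537)³ / (2·8.99×10⁹) = 3.238×10⁻⁹ C·m.

p ≈ 3.24×10⁻⁹ C·m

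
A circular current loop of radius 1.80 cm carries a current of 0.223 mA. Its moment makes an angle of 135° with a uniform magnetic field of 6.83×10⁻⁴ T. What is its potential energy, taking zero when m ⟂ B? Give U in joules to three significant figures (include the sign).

Magnetic moment m = IA = Iπa² = (2.23×10⁻⁴)·π·(0.0180)² = 2.27×10⁻⁷ A·m².
U = −m·B = −mB cosθ.
U = −(2.27×10⁻⁷)(6.83×10⁻⁴)·cos135° = 1.096×10⁻¹⁰ J.

U ≈ 1.10×10⁻¹⁰ J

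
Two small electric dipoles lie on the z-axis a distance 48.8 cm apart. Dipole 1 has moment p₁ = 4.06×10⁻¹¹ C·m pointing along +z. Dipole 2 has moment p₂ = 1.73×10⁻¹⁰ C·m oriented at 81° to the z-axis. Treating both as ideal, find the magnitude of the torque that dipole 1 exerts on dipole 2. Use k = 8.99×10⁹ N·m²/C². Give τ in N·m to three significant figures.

τ ≈ 1.07×10⁻⁹ N·m

The second dipole sits on the axis of the first, so the field there is axial: E₁ = 2kp₁/r³ along +z.
E₁ = 2(8.99×10⁹)(4.06×10⁻¹¹)/(0.488)³ = 6.281 N/C.
Torque on the second dipole: τ = p₂ E₁ sinθ.
τ = (1.73×10⁻¹⁰)(6.281)·sin81° = 1.073×10⁻⁹ N·m.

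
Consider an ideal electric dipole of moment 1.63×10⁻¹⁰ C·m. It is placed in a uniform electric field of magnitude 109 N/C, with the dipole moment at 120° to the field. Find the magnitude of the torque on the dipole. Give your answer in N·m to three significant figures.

τ ≈ 1.54×10⁻⁸ N·m

Torque on an electric dipole: τ = pE sinθ.
τ = (1.63×10⁻¹⁰)(109)·sin120° = 1.539×10⁻⁸ N·m.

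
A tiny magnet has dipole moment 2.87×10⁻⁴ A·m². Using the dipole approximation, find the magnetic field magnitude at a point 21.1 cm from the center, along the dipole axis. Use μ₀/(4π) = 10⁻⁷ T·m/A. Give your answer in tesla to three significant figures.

On axis B = (μ₀/4π)·2m/r³.
B = 2·(10⁻⁷)·(2.87×10⁻⁴) / (0.211)³ = 6.110×10⁻⁹ T.

B ≈ 6.11×10⁻⁹ T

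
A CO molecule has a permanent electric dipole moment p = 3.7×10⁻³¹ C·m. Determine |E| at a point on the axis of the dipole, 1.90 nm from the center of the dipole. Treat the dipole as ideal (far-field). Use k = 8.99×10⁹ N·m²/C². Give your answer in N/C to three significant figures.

On the dipole axis E = 2kp/r³.
E = 2·(8.99×10⁹)(3.70×10⁻³¹) / (1.90×10⁻⁹)³ = 9.699×10⁵ N/C.

E ≈ 9.70×10⁵ N/C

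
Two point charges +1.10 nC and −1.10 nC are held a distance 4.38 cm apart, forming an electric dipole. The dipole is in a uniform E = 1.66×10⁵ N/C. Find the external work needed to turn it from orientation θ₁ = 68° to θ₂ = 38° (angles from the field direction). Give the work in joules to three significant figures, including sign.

Dipole moment p = qd = (1.10×10⁻⁹ C)(0.0438 m) = 4.818×10⁻¹¹ C·m.
W_ext = ΔU = U(θ₂) − U(θ₁) = −pE cosθ₂ − (−pE cosθ₁) = pE(cosθ₁ − cosθ₂).
W = (4.818×10⁻¹¹)(1.66×10⁵)·(cos68° − cos38°) = (7.998×10⁻⁶)·(-0.4134) = -3.306×10⁻⁶ J.

W ≈ -3.31×10⁻⁶ J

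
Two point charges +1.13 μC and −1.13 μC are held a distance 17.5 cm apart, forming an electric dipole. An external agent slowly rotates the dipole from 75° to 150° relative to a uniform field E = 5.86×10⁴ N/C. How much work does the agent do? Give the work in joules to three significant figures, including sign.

W ≈ 0.0130 J

Dipole moment p = qd = (1.13×10⁻⁶ C)(0.175 m) = 1.978×10⁻⁷ C·m.
W_ext = ΔU = U(θ₂) − U(θ₁) = −pE cosθ₂ − (−pE cosθ₁) = pE(cosθ₁ − cosθ₂).
W = (1.978×10⁻⁷)(5.86×10⁴)·(cos75° − cos150°) = (0.01159)·(+1.1248) = 0.01304 J.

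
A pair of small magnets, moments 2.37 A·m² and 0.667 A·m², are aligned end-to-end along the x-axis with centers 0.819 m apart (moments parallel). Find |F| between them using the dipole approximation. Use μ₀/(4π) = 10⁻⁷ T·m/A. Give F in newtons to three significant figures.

On-axis B of dipole 1: B = (μ₀/4π)·2m₁/r³. Force on dipole 2: F = m₂·dB/dr.
dB/dr = −(μ₀/4π)·6m₁/r⁴, so |F| = (μ₀/4π)·6m₁m₂/r⁴.
F = 6(10⁻⁷)(2.37)(0.667)/(0.819)⁴ = 2.108×10⁻⁶ N.

F ≈ 2.11×10⁻⁶ N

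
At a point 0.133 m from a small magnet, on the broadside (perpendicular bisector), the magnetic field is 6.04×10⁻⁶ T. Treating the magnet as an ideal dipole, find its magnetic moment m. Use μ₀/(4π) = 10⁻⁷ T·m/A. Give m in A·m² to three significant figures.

In the equatorial plane B = (μ₀/4π)·m/r³, so m = Br³·4π/(μ₀).
m = (6.04×10⁻⁶)·(0.133)³ / (10⁻⁷) = 0.1421 A·m².

m ≈ 0.142 A·m²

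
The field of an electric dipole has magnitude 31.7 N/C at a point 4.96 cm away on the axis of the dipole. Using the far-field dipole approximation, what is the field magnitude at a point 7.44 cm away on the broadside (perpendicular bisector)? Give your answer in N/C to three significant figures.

Dipole fields scale as 1/r³ in the far field.
The axial field is twice the equatorial field at the same r, so the geometry factor is 1/2.
E₂ = E₁ · (1/2) · (r₁/r₂)³ = 31.7 · 0.5 · (4.96/7.44)³.
(r₁/r₂)³ = (0.6667)³ = 0.2963.
E₂ ≈ 4.696 N/C.

E ≈ 4.70 N/C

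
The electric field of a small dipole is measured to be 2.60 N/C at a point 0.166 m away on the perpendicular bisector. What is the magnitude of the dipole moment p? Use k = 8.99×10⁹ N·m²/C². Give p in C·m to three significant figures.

In the equatorial plane E = kp/r³, so p = Er³/(k).
p = (2.60)·(0.166)³ / (8.99×10⁹) = 1.323×10⁻¹² C·m.

p ≈ 1.32×10⁻¹² C·m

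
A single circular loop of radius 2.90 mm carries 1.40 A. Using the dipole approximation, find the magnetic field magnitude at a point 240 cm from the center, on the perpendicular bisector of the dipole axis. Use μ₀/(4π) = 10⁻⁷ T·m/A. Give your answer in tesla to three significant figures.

B ≈ 2.68×10⁻¹³ T

Magnetic moment m = IA = Iπa² = (1.40)·π·(0.00290)² = 3.699×10⁻⁵ A·m².
In the equatorial plane B = (μ₀/4π)·m/r³ (half the axial value).
B = (10⁻⁷)·(3.699×10⁻⁵) / (2.40)³ = 2.676×10⁻¹³ T.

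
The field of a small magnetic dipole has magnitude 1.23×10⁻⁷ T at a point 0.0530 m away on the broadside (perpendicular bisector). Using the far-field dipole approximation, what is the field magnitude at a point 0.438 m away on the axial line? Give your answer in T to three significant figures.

Dipole fields scale as 1/r³ in the far field.
The axial field is twice the equatorial field at the same r, so the geometry factor is 2/1.
B₂ = B₁ · (2/1) · (r₁/r₂)³ = 1.23×10⁻⁷ · 2 · (0.0530/0.438)³.
(r₁/r₂)³ = (0.121)³ = 0.001772.
B₂ ≈ 4.359×10⁻¹⁰ T.

B ≈ 4.36×10⁻¹⁰ T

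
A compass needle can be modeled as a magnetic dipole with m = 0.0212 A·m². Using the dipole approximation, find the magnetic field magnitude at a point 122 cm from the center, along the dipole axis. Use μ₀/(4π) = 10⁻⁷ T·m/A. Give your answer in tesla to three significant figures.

On axis B = (μ₀/4π)·2m/r³.
B = 2·(10⁻⁷)·(0.0212) / (1.22)³ = 2.335×10⁻⁹ T.

B ≈ 2.33×10⁻⁹ T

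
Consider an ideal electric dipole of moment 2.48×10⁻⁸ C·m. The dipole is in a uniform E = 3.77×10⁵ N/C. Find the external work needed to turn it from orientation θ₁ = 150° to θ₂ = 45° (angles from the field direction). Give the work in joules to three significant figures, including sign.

W_ext = ΔU = U(θ₂) − U(θ₁) = −pE cosθ₂ − (−pE cosθ₁) = pE(cosθ₁ − cosθ₂).
W = (2.48×10⁻⁸)(3.77×10⁵)·(cos150° − cos45°) = (0.009350)·(-1.5731) = -0.01471 J.

W ≈ -0.0147 J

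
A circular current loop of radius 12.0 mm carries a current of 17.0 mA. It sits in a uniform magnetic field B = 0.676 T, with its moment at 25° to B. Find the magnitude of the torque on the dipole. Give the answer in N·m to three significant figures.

Magnetic moment m = IA = Iπa² = (0.0170)·π·(0.0120)² = 7.691×10⁻⁶ A·m².
Torque on a magnetic dipole: τ = mB sinθ.
τ = (7.691×10⁻⁶)(0.676)·sin25° = 2.197×10⁻⁶ N·m.

τ ≈ 2.20×10⁻⁶ N·m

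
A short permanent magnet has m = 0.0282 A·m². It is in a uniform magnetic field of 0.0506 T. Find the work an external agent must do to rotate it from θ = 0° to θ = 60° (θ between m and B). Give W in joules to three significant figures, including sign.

W_ext = ΔU = −mB cosθ₂ + mB cosθ₁ = mB(cosθ₁ − cosθ₂).
W = (0.0282)(0.0506)·(cos0° − cos60°) = (0.001427)·(+0.5000) = 7.135×10⁻⁴ J.

W ≈ 7.13×10⁻⁴ J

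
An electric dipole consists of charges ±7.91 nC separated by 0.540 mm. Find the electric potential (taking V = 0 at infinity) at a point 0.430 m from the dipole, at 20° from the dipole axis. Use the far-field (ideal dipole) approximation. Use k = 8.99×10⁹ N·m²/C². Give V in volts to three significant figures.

Dipole moment p = qd = (7.91×10⁻⁹ C)(5.40×10⁻⁴ m) = 4.271×10⁻¹² C·m.
The dipole potential is V = kp cosθ / r².
V = (8.99×10⁹)(4.271×10⁻¹²)·cos20° / (0.430)² = 0.1951 V.

V ≈ 0.195 V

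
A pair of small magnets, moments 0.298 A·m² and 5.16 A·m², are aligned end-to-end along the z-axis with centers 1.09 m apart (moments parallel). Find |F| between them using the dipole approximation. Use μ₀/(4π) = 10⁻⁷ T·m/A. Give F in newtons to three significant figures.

On-axis B of dipole 1: B = (μ₀/4π)·2m₁/r³. Force on dipole 2: F = m₂·dB/dr.
dB/dr = −(μ₀/4π)·6m₁/r⁴, so |F| = (μ₀/4π)·6m₁m₂/r⁴.
F = 6(10⁻⁷)(0.298)(5.16)/(1.09)⁴ = 6.536×10⁻⁷ N.

F ≈ 6.54×10⁻⁷ N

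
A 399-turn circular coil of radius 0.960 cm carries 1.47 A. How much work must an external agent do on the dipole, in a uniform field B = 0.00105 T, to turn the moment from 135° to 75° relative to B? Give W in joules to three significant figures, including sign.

W ≈ -1.72×10⁻⁴ J

m = NIA = NIπa² = 399·(1.47)·π·(0.00960)² = 0.1698 A·m².
W_ext = ΔU = −mB cosθ₂ + mB cosθ₁ = mB(cosθ₁ − cosθ₂).
W = (0.1698)(0.00105)·(cos135° − cos75°) = (1.783×10⁻⁴)·(-0.9659) = -1.722×10⁻⁴ J.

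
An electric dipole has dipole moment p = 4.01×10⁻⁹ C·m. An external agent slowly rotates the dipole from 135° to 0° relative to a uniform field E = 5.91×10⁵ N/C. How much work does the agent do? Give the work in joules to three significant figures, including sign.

W_ext = ΔU = U(θ₂) − U(θ₁) = −pE cosθ₂ − (−pE cosθ₁) = pE(cosθ₁ − cosθ₂).
W = (4.01×10⁻⁹)(5.91×10⁵)·(cos135° − cos0°) = (0.002370)·(-1.7071) = -0.004046 J.

W ≈ -0.00405 J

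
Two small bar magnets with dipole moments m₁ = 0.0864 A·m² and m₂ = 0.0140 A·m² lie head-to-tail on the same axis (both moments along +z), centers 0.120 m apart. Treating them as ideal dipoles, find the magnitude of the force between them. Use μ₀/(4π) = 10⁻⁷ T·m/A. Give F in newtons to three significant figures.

On-axis B of dipole 1: B = (μ₀/4π)·2m₁/r³. Force on dipole 2: F = m₂·dB/dr.
dB/dr = −(μ₀/4π)·6m₁/r⁴, so |F| = (μ₀/4π)·6m₁m₂/r⁴.
F = 6(10⁻⁷)(0.0864)(0.0140)/(0.120)⁴ = 3.500×10⁻⁶ N.

F ≈ 3.50×10⁻⁶ N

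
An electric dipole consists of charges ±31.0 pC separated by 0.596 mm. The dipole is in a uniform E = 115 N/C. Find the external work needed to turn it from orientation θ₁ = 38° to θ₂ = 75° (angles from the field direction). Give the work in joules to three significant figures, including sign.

W ≈ 1.12×10⁻¹² J

Dipole moment p = qd = (3.10×10⁻¹¹ C)(5.96×10⁻⁴ m) = 1.848×10⁻¹⁴ C·m.
W_ext = ΔU = U(θ₂) − U(θ₁) = −pE cosθ₂ − (−pE cosθ₁) = pE(cosθ₁ − cosθ₂).
W = (1.848×10⁻¹⁴)(115)·(cos38° − cos75°) = (2.125×10⁻¹²)·(+0.5292) = 1.125×10⁻¹² J.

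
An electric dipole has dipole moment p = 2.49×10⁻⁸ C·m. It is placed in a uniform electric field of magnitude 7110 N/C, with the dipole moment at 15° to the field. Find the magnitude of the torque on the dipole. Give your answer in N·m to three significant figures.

τ ≈ 4.58×10⁻⁵ N·m

Torque on an electric dipole: τ = pE sinθ.
τ = (2.49×10⁻⁸)(7110)·sin15° = 4.582×10⁻⁵ N·m.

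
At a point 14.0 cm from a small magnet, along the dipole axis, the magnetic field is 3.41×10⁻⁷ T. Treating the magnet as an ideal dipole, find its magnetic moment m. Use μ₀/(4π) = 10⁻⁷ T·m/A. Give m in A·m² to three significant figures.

m ≈ 0.00468 A·m²

On axis B = (μ₀/4π)·2m/r³, so m = Br³·4π/(μ₀·2).
m = (3.41×10⁻⁷)·(0.140)³ / (2·10⁻⁷) = 0.004679 A·m².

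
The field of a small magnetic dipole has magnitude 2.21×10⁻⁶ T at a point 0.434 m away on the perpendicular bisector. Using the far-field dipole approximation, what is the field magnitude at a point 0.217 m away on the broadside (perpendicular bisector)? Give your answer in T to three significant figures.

B ≈ 1.77×10⁻⁵ T

Dipole fields scale as 1/r³ in the far field; the geometry is the same at both points.
B₂ = B₁ · (r₁/r₂)³ = 2.21×10⁻⁶ · (0.434/0.217)³.
(r₁/r₂)³ = (2)³ = 8.
B₂ ≈ 1.768×10⁻⁵ T.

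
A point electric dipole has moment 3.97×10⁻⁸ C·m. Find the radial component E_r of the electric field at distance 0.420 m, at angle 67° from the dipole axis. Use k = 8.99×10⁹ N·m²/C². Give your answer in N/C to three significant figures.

For a dipole, E_r = (2kp cosθ)/r³.
kp/r³ = (8.99×10⁹)(3.97×10⁻⁸)/(0.420)³ = 4817 N/C.
E_r = 2·4817·cos67° = 3765 N/C.

E_r ≈ 3760 N/C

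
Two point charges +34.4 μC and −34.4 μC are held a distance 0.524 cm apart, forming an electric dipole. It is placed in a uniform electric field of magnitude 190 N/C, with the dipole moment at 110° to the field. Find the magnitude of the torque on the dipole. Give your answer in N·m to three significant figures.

τ ≈ 3.22×10⁻⁵ N·m

Dipole moment p = qd = (3.44×10⁻⁵ C)(0.00524 m) = 1.803×10⁻⁷ C·m.
Torque on an electric dipole: τ = pE sinθ.
τ = (1.803×10⁻⁷)(190)·sin110° = 3.219×10⁻⁵ N·m.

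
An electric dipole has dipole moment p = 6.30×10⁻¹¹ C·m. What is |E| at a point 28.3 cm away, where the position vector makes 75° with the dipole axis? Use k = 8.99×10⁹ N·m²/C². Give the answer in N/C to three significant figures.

At angle θ the dipole field magnitude is E = (kp/r³)·√(1 + 3cos²θ).
kp/r³ = (8.99×10⁹)(6.30×10⁻¹¹) / (0.283)³ = 24.99 N/C.
√(1 + 3cos²75°) = √(1 + 3·0.0670) = √1.2010 ≈ 1.0959.
E ≈ 24.99 × 1.096 = 27.38 N/C.

E ≈ 27.4 N/C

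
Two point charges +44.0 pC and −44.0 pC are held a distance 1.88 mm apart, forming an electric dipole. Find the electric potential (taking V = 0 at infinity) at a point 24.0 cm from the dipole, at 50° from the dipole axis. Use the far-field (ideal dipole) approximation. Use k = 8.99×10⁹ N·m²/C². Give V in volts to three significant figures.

Dipole moment p = qd = (4.40×10⁻¹¹ C)(0.00188 m) = 8.272×10⁻¹⁴ C·m.
The dipole potential is V = kp cosθ / r².
V = (8.99×10⁹)(8.272×10⁻¹⁴)·cos50° / (0.240)² = 0.008299 V.

V ≈ 0.00830 V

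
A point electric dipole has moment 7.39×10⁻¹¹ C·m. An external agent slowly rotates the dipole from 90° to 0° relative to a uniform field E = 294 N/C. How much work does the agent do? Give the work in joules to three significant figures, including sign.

W_ext = ΔU = U(θ₂) − U(θ₁) = −pE cosθ₂ − (−pE cosθ₁) = pE(cosθ₁ − cosθ₂).
W = (7.39×10⁻¹¹)(294)·(cos90° − cos0°) = (2.173×10⁻⁸)·(-1.0000) = -2.173×10⁻⁸ J.

W ≈ -2.17×10⁻⁸ J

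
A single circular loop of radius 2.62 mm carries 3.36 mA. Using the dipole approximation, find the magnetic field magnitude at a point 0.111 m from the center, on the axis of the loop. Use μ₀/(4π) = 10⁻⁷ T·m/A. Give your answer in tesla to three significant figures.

B ≈ 1.06×10⁻¹¹ T

Magnetic moment m = IA = Iπa² = (0.00336)·π·(0.00262)² = 7.246×10⁻⁸ A·m².
On axis B = (μ₀/4π)·2m/r³.
B = 2·(10⁻⁷)·(7.246×10⁻⁸) / (0.111)³ = 1.060×10⁻¹¹ T.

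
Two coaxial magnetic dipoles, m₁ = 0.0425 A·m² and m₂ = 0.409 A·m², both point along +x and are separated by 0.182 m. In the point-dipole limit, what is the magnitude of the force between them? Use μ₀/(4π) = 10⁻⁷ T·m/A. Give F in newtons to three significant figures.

F ≈ 9.51×10⁻⁶ N

On-axis B of dipole 1: B = (μ₀/4π)·2m₁/r³. Force on dipole 2: F = m₂·dB/dr.
dB/dr = −(μ₀/4π)·6m₁/r⁴, so |F| = (μ₀/4π)·6m₁m₂/r⁴.
F = 6(10⁻⁷)(0.0425)(0.409)/(0.182)⁴ = 9.506×10⁻⁶ N.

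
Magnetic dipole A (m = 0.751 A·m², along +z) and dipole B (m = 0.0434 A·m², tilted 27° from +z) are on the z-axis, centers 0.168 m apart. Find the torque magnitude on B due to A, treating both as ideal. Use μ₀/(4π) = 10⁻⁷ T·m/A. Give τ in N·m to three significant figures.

Dipole B is on the axis of dipole A, so B₁ there is axial: B₁ = (μ₀/4π)·2m₁/r³ along +z.
B₁ = 2(10⁻⁷)(0.751)/(0.168)³ = 3.168×10⁻⁵ T.
τ = m₂ B₁ sinθ.
τ = (0.0434)(3.168×10⁻⁵)·sin27° = 6.241×10⁻⁷ N·m.

τ ≈ 6.24×10⁻⁷ N·m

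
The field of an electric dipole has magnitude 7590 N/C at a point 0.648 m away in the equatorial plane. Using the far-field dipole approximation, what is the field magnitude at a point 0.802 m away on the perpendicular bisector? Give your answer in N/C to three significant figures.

E ≈ 4000 N/C

Dipole fields scale as 1/r³ in the far field; the geometry is the same at both points.
E₂ = E₁ · (r₁/r₂)³ = 7590 · (0.648/0.802)³.
(r₁/r₂)³ = (0.808)³ = 0.5275.
E₂ ≈ 4004 N/C.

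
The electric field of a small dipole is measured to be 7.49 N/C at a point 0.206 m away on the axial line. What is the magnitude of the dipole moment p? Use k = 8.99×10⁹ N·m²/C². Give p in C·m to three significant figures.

p ≈ 3.64×10⁻¹² C·m

On axis E = 2kp/r³, so p = Er³/(2k).
p = (7.49)·(0.206)³ / (2·8.99×10⁹) = 3.642×10⁻¹² C·m.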